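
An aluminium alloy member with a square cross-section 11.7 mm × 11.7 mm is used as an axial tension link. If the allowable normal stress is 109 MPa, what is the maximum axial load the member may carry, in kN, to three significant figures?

14.9 kN

A = 136.9 mm².
P_max = σ_allow · A = 109 · 136.9 = 14920 N = 14.92 kN.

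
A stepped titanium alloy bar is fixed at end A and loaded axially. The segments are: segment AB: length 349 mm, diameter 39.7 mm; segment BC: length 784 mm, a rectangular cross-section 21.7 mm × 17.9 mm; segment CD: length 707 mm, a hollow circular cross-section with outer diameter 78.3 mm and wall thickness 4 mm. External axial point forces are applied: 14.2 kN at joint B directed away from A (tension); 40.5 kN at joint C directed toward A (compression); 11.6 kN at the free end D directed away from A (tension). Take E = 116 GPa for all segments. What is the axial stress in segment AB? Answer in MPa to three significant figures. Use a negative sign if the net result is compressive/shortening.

-11.9 MPa

Internal axial forces (sectioning from the free end, tension +): N_CD = 11.6 kN, N_BC = -28.9 kN, N_AB = -14.7 kN.
A_AB = 1238 mm².
σ_AB = N_AB/A_AB = -14700/1238 = -11.88 MPa.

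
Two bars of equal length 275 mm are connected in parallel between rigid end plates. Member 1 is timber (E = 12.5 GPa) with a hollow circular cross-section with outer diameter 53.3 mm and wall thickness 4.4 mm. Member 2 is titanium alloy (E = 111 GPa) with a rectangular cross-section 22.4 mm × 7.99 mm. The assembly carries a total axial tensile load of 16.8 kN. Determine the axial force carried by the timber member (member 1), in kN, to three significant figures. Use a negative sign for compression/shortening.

A_1 = 675.9 mm².
A_2 = 179 mm².
Equal strain + equilibrium ⇒ each member carries load in proportion to AE: A₁E₁ = 8449000 N, A₂E₂ = 19870000 N, ΣAE = 28320000 N.
F₁ = P·A₁E₁/ΣAE = 16800·8449000/28320000 = 5013 N.

5.01 kN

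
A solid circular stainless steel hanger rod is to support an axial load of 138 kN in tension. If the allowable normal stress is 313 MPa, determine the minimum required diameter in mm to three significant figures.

23.7 mm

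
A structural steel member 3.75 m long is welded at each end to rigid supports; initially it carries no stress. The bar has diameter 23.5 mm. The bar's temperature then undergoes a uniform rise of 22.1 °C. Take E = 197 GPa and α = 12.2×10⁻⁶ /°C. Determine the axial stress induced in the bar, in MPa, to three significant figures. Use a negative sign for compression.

-53.1 MPa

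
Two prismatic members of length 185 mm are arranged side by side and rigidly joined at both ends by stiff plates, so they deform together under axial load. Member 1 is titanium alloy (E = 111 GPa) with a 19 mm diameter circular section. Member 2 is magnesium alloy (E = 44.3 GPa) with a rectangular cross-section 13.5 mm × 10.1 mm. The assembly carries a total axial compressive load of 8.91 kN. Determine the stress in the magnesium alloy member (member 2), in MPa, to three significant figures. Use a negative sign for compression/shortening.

-10.5 MPa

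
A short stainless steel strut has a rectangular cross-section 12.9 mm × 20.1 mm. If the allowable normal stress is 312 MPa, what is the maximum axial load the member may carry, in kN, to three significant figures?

A = 259.3 mm².
P_max = σ_allow · A = 312 · 259.3 = 80900 N = 80.9 kN.

80.9 kN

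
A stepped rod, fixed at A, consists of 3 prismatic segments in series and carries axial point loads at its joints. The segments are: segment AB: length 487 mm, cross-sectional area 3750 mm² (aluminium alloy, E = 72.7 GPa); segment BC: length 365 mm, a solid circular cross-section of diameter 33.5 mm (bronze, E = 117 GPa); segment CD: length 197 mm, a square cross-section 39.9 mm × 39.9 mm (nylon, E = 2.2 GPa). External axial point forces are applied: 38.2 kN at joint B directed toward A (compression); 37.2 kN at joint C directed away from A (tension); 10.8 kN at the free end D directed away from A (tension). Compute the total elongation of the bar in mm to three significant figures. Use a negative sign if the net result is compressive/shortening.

0.795 mm

Internal axial forces (sectioning from the free end, tension +): N_CD = 10.8 kN, N_BC = 48 kN, N_AB = 9.8 kN.
A_BC = 881.4 mm².
A_CD = 1592 mm².
δ_AB = 9800·487/(3750·72700) = 0.01751 mm
δ_BC = 48000·365/(881.4·117000) = 0.1699 mm
δ_CD = 10800·197/(1592·2200) = 0.6075 mm
δ = Σδ_i = 0.7949 mm.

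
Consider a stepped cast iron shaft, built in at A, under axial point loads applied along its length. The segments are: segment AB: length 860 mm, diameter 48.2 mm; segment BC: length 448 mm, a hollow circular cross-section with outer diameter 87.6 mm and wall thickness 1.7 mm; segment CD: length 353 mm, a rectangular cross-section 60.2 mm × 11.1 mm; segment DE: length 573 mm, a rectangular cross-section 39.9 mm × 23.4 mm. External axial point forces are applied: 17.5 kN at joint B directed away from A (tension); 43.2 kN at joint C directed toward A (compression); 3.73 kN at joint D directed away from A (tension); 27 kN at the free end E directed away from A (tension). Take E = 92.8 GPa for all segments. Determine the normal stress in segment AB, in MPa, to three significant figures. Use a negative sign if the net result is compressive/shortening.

Internal axial forces (sectioning from the free end, tension +): N_DE = 27 kN, N_CD = 30.73 kN, N_BC = -12.47 kN, N_AB = 5.03 kN.
A_AB = 1825 mm².
σ_AB = N_AB/A_AB = 5030/1825 = 2.757 MPa.

2.76 MPa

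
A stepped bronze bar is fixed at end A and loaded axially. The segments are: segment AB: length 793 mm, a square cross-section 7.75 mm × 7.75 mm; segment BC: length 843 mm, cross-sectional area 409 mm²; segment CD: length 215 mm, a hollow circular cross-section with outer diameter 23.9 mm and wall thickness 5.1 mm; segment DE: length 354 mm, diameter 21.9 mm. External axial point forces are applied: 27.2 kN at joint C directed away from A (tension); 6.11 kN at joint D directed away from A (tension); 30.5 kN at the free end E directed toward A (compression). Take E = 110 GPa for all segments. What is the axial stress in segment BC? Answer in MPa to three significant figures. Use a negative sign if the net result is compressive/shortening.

Internal axial forces (sectioning from the free end, tension +): N_DE = -30.5 kN, N_CD = -24.39 kN, N_BC = 2.81 kN, N_AB = 2.81 kN.
σ_BC = N_BC/A_BC = 2810/409 = 6.87 MPa.

6.87 MPa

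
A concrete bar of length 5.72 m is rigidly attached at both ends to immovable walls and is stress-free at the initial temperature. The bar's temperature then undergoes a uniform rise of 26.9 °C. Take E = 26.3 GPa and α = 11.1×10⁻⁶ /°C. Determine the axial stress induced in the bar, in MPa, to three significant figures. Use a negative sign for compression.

Free thermal expansion αLΔT = 11.1e-6 · 5720 · 26.9 = 1.708 mm.
The walls impose strain ε = −(1.708)/5720 = -2.9859e-04; σ = Eε = 26300 · -2.9859e-04 = -7.853 MPa.

-7.85 MPa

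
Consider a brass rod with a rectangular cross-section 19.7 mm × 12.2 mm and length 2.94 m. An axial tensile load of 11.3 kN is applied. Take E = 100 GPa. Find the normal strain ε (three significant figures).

A = 240.3 mm².
σ = N/A = 47.02 MPa; ε = σ/E = 47.02/100000 = 4.702e-04.

4.70e-04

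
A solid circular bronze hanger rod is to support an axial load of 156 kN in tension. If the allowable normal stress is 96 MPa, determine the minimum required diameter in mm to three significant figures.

45.5 mm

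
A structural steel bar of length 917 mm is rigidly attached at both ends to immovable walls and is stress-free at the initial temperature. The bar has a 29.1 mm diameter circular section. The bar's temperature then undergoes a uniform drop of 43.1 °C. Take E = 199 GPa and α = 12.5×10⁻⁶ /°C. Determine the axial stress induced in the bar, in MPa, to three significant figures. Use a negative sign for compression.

Free thermal expansion αLΔT = 12.5e-6 · 917 · -43.1 = -0.494 mm.
The walls impose strain ε = −(-0.494)/917 = 5.3875e-04; σ = Eε = 199000 · 5.3875e-04 = 107.2 MPa.

107 MPa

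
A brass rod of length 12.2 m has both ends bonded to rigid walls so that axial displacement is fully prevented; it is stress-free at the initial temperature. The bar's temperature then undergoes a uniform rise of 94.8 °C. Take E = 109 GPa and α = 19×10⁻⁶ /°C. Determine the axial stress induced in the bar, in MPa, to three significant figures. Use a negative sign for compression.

-196 MPa

Free thermal expansion αLΔT = 19e-6 · 12200 · 94.8 = 21.97 mm.
The walls impose strain ε = −(21.97)/12200 = -1.8012e-03; σ = Eε = 109000 · -1.8012e-03 = -196.3 MPa.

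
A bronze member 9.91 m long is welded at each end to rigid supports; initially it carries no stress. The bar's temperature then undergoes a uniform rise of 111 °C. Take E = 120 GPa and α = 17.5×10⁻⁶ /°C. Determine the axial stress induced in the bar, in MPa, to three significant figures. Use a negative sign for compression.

Free thermal expansion αLΔT = 17.5e-6 · 9910 · 111 = 19.25 mm.
The walls impose strain ε = −(19.25)/9910 = -1.9425e-03; σ = Eε = 120000 · -1.9425e-03 = -233.1 MPa.

-233 MPa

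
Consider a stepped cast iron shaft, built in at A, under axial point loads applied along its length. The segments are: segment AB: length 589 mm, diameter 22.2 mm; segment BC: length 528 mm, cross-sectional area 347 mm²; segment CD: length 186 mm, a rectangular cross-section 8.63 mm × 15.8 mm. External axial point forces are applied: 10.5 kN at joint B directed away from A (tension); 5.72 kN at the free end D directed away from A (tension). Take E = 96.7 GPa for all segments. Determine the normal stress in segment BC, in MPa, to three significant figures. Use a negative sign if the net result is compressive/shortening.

Internal axial forces (sectioning from the free end, tension +): N_CD = 5.72 kN, N_BC = 5.72 kN, N_AB = 16.22 kN.
σ_BC = N_BC/A_BC = 5720/347 = 16.48 MPa.

16.5 MPa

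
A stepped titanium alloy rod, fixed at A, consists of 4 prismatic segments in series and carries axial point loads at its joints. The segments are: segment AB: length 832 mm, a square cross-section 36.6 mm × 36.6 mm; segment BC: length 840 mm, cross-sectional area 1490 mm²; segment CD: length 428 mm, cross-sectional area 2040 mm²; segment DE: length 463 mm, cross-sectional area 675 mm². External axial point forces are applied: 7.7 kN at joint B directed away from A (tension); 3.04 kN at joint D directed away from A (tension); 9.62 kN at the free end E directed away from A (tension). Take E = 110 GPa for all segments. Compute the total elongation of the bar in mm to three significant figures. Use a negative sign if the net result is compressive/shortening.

Internal axial forces (sectioning from the free end, tension +): N_DE = 9.62 kN, N_CD = 12.66 kN, N_BC = 12.66 kN, N_AB = 20.36 kN.
A_AB = 1340 mm².
δ_AB = 20360·832/(1340·110000) = 0.115 mm
δ_BC = 12660·840/(1490·110000) = 0.06488 mm
δ_CD = 12660·428/(2040·110000) = 0.02415 mm
δ_DE = 9620·463/(675·110000) = 0.05999 mm
δ = Σδ_i = 0.264 mm.

0.264 mm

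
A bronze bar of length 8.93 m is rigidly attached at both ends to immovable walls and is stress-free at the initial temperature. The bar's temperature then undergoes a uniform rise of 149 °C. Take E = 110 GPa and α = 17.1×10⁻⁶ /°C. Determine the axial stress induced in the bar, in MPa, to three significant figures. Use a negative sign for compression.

Free thermal expansion αLΔT = 17.1e-6 · 8930 · 149 = 22.75 mm.
The walls impose strain ε = −(22.75)/8930 = -2.5479e-03; σ = Eε = 110000 · -2.5479e-03 = -280.3 MPa.

-280 MPa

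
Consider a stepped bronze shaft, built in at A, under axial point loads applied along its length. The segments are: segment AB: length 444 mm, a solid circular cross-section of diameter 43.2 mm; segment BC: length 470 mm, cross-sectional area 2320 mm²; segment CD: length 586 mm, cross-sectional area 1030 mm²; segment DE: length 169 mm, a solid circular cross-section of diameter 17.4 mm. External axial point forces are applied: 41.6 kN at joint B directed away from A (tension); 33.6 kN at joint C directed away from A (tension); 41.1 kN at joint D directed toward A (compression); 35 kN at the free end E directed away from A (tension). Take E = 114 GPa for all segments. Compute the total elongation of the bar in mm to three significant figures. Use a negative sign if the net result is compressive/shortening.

0.420 mm

Internal axial forces (sectioning from the free end, tension +): N_DE = 35 kN, N_CD = -6.1 kN, N_BC = 27.5 kN, N_AB = 69.1 kN.
A_AB = 1466 mm².
A_DE = 237.8 mm².
δ_AB = 69100·444/(1466·114000) = 0.1836 mm
δ_BC = 27500·470/(2320·114000) = 0.04887 mm
δ_CD = -6100·586/(1030·114000) = -0.03044 mm
δ_DE = 35000·169/(237.8·114000) = 0.2182 mm
δ = Σδ_i = 0.4202 mm.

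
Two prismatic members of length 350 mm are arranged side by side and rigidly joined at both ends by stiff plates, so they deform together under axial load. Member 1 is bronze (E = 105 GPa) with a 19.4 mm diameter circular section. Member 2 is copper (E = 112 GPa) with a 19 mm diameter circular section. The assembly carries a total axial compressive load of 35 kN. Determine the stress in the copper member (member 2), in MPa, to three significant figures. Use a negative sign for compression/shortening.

A_1 = 295.6 mm².
A_2 = 283.5 mm².
Equal strain + equilibrium ⇒ each member carries load in proportion to AE: A₁E₁ = 31040000 N, A₂E₂ = 31760000 N, ΣAE = 62790000 N.
σ₂ = P·E₂/ΣAE = -35000·112000/62790000 = -62.43 MPa.

-62.4 MPa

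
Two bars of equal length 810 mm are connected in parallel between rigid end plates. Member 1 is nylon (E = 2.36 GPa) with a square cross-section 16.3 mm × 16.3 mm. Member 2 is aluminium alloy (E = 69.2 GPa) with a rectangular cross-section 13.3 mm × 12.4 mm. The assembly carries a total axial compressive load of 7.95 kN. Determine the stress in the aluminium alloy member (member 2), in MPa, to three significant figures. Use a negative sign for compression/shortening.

-45.7 MPa

A_1 = 265.7 mm².
A_2 = 164.9 mm².
Equal strain + equilibrium ⇒ each member carries load in proportion to AE: A₁E₁ = 627000 N, A₂E₂ = 11410000 N, ΣAE = 12040000 N.
σ₂ = P·E₂/ΣAE = -7950·69200/12040000 = -45.69 MPa.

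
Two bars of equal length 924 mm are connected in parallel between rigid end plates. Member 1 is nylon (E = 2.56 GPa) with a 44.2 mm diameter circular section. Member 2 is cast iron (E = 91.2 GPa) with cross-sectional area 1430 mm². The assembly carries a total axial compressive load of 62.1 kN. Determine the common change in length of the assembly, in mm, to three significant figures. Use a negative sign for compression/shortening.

A_1 = 1534 mm².
Equal strain + equilibrium ⇒ each member carries load in proportion to AE: A₁E₁ = 3928000 N, A₂E₂ = 130400000 N, ΣAE = 134300000 N.
δ = PL/ΣAE = -62100·924/134300000 = -0.4271 mm.

-0.427 mm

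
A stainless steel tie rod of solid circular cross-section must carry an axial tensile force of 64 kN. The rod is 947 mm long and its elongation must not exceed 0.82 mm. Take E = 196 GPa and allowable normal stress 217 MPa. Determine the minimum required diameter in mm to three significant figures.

Required area A ≥ P/σ_allow = 64000/217 = 294.9 mm².
For a solid circular section, d ≥ √(4A/π) = 19.38 mm.
Elongation limit: A ≥ PL/(Eδ_allow) = 64000·947/(196000·0.82) = 377.1 mm² ⇒ d ≥ 21.91 mm.
The elongation limit governs.

21.9 mm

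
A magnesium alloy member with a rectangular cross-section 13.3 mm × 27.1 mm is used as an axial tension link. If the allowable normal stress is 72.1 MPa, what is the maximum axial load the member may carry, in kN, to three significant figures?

26.0 kN

A = 360.4 mm².
P_max = σ_allow · A = 72.1 · 360.4 = 25990 N = 25.99 kN.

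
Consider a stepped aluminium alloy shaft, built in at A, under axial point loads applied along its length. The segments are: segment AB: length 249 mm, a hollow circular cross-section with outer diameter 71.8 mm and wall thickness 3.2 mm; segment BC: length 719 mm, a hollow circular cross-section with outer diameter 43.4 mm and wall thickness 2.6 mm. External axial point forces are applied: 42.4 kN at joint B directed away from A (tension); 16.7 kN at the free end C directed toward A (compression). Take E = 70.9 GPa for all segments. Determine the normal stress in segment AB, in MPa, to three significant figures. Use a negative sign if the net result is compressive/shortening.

Internal axial forces (sectioning from the free end, tension +): N_BC = -16.7 kN, N_AB = 25.7 kN.
A_AB = 689.6 mm².
σ_AB = N_AB/A_AB = 25700/689.6 = 37.27 MPa.

37.3 MPa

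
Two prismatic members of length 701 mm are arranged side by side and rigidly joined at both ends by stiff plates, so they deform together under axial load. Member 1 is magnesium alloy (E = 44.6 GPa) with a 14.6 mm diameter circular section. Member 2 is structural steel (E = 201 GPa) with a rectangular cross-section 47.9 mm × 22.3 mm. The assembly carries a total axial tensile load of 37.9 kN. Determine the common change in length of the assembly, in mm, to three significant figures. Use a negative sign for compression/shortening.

A_1 = 167.4 mm².
A_2 = 1068 mm².
Equal strain + equilibrium ⇒ each member carries load in proportion to AE: A₁E₁ = 7467000 N, A₂E₂ = 214700000 N, ΣAE = 222200000 N.
δ = PL/ΣAE = 37900·701/222200000 = 0.1196 mm.

0.120 mm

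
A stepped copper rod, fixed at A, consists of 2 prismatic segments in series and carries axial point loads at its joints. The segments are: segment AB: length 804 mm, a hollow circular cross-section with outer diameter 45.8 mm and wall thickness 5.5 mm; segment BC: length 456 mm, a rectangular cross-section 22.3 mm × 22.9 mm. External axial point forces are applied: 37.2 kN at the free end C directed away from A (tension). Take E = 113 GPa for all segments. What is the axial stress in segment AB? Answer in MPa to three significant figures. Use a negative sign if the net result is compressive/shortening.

53.4 MPa

Internal axial forces (sectioning from the free end, tension +): N_BC = 37.2 kN, N_AB = 37.2 kN.
A_AB = 696.3 mm².
σ_AB = N_AB/A_AB = 37200/696.3 = 53.42 MPa.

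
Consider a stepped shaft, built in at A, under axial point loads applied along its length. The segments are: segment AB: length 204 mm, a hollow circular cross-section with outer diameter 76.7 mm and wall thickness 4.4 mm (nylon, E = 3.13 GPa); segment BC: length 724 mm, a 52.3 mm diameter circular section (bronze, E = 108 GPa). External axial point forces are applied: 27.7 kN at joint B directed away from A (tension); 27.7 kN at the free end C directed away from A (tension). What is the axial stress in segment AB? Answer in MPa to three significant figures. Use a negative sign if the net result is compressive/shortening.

Internal axial forces (sectioning from the free end, tension +): N_BC = 27.7 kN, N_AB = 55.4 kN.
A_AB = 999.4 mm².
σ_AB = N_AB/A_AB = 55400/999.4 = 55.43 MPa.

55.4 MPa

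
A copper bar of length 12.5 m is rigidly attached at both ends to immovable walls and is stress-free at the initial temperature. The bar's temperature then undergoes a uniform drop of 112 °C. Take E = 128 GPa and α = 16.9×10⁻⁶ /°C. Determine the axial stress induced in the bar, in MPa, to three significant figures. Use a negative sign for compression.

Free thermal expansion αLΔT = 16.9e-6 · 12500 · -112 = -23.66 mm.
The walls impose strain ε = −(-23.66)/12500 = 1.8928e-03; σ = Eε = 128000 · 1.8928e-03 = 242.3 MPa.

242 MPa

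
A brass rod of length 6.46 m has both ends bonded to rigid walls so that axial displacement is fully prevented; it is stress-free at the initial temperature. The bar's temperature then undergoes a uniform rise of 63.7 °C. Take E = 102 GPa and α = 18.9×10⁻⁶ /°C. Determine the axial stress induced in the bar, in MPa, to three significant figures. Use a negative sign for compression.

-123 MPa

Free thermal expansion αLΔT = 18.9e-6 · 6460 · 63.7 = 7.777 mm.
The walls impose strain ε = −(7.777)/6460 = -1.2039e-03; σ = Eε = 102000 · -1.2039e-03 = -122.8 MPa.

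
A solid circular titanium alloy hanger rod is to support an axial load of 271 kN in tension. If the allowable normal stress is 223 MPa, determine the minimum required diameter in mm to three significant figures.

Required area A ≥ P/σ_allow = 271000/223 = 1215 mm².
For a solid circular section, d ≥ √(4A/π) = 39.34 mm.

39.3 mm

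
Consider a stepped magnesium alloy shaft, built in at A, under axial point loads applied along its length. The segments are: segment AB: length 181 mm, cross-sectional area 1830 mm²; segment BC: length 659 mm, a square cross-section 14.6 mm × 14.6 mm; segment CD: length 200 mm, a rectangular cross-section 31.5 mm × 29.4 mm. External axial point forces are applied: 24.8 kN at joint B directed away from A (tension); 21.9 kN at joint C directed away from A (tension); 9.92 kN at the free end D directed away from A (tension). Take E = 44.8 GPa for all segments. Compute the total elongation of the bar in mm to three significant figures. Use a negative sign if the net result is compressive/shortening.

2.37 mm

Internal axial forces (sectioning from the free end, tension +): N_CD = 9.92 kN, N_BC = 31.82 kN, N_AB = 56.62 kN.
A_BC = 213.2 mm².
A_CD = 926.1 mm².
δ_AB = 56620·181/(1830·44800) = 0.125 mm
δ_BC = 31820·659/(213.2·44800) = 2.196 mm
δ_CD = 9920·200/(926.1·44800) = 0.04782 mm
δ = Σδ_i = 2.369 mm.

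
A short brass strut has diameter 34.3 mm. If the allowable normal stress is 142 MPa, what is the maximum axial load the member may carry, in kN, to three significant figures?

131 kN

A = 924 mm².
P_max = σ_allow · A = 142 · 924 = 131200 N = 131.2 kN.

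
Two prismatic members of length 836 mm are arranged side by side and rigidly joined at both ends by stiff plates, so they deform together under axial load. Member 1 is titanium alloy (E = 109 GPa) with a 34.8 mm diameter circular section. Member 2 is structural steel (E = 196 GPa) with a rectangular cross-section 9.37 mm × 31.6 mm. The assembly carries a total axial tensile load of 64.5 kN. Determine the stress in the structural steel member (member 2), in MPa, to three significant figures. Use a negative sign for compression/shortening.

78.2 MPa

A_1 = 951.1 mm².
A_2 = 296.1 mm².
Equal strain + equilibrium ⇒ each member carries load in proportion to AE: A₁E₁ = 103700000 N, A₂E₂ = 58030000 N, ΣAE = 161700000 N.
σ₂ = P·E₂/ΣAE = 64500·196000/161700000 = 78.18 MPa.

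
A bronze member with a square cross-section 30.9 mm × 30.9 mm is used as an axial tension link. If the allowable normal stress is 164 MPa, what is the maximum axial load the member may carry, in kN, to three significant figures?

A = 954.8 mm².
P_max = σ_allow · A = 164 · 954.8 = 156600 N = 156.6 kN.

157 kN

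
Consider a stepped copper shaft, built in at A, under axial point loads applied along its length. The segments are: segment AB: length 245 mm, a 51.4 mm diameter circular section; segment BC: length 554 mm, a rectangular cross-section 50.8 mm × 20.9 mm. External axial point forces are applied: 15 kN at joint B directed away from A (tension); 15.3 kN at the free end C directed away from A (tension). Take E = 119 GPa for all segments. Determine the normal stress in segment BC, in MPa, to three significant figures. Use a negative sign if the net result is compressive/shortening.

14.4 MPa

Internal axial forces (sectioning from the free end, tension +): N_BC = 15.3 kN, N_AB = 30.3 kN.
A_BC = 1062 mm².
σ_BC = N_BC/A_BC = 15300/1062 = 14.41 MPa.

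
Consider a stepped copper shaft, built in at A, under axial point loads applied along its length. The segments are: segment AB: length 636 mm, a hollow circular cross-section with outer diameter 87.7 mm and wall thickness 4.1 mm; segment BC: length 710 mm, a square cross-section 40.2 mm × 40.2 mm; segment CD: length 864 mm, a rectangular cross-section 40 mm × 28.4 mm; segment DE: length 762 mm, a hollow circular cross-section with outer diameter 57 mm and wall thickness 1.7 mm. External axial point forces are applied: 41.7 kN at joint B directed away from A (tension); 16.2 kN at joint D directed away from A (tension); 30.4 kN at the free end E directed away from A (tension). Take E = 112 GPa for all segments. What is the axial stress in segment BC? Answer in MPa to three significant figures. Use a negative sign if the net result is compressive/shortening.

28.8 MPa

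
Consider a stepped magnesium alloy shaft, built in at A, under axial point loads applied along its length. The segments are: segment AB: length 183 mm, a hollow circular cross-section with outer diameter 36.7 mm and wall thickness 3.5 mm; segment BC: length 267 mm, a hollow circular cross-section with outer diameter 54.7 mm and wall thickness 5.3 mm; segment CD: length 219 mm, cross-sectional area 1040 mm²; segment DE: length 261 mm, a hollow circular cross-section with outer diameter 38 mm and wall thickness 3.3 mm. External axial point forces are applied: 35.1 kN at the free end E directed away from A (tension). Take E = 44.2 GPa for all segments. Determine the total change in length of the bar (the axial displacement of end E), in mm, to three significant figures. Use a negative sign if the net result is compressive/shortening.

Internal axial forces (sectioning from the free end, tension +): N_DE = 35.1 kN, N_CD = 35.1 kN, N_BC = 35.1 kN, N_AB = 35.1 kN.
A_AB = 365.1 mm².
A_BC = 822.5 mm².
A_DE = 359.7 mm².
δ_AB = 35100·183/(365.1·44200) = 0.3981 mm
δ_BC = 35100·267/(822.5·44200) = 0.2578 mm
δ_CD = 35100·219/(1040·44200) = 0.1672 mm
δ_DE = 35100·261/(359.7·44200) = 0.5761 mm
δ = Σδ_i = 1.399 mm.

1.40 mm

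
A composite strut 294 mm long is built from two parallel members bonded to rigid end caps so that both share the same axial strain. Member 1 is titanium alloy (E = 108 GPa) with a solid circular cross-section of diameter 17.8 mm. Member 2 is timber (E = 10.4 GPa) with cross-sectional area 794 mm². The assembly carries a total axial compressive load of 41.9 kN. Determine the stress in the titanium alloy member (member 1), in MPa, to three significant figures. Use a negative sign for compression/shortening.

A_1 = 248.8 mm².
Equal strain + equilibrium ⇒ each member carries load in proportion to AE: A₁E₁ = 26880000 N, A₂E₂ = 8258000 N, ΣAE = 35130000 N.
σ₁ = P·E₁/ΣAE = -41900·108000/35130000 = -128.8 MPa.

-129 MPa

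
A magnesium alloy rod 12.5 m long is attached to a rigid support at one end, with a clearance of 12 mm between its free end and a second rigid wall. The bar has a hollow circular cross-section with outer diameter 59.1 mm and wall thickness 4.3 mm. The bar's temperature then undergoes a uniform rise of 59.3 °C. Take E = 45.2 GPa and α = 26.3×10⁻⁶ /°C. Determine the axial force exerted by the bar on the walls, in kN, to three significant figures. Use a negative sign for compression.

-20.1 kN

Free thermal expansion αLΔT = 26.3e-6 · 12500 · 59.3 = 19.49 mm.
The walls engage after the gap closes; constrained expansion = 19.49 − 12 = 7.495 mm.
The walls impose strain ε = −(7.495)/12500 = -5.9959e-04; σ = Eε = 45200 · -5.9959e-04 = -27.1 MPa.
Wall reaction R = σ·A = -27.1·740.3 = -20060 N = -20.06 kN.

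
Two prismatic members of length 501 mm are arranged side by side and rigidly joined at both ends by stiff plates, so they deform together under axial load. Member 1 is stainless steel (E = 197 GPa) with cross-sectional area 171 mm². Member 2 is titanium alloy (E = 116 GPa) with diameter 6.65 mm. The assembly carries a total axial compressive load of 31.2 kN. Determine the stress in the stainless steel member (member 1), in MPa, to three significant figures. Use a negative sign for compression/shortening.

A_2 = 34.73 mm².
Equal strain + equilibrium ⇒ each member carries load in proportion to AE: A₁E₁ = 33690000 N, A₂E₂ = 4029000 N, ΣAE = 37720000 N.
σ₁ = P·E₁/ΣAE = -31200·197000/37720000 = -163 MPa.

-163 MPa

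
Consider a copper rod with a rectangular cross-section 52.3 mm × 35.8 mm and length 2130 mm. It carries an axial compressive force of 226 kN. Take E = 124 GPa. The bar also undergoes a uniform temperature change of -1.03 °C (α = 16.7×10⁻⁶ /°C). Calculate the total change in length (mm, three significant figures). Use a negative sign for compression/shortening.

-2.11 mm

A = 1872 mm².
δ_mech = NL/(AE) = -226000·2130/(1872·124000) = -2.073 mm.
δ_thermal = αLΔT = 16.7e-6·2130·-1.03 = -0.03664 mm.
δ = δ_mech + δ_thermal = -2.11 mm.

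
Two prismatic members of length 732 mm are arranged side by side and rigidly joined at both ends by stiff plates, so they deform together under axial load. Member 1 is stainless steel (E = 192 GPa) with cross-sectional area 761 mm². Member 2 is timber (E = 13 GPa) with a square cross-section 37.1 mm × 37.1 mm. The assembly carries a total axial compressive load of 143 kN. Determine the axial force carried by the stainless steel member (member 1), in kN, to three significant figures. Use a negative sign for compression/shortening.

A_2 = 1376 mm².
Equal strain + equilibrium ⇒ each member carries load in proportion to AE: A₁E₁ = 146100000 N, A₂E₂ = 17890000 N, ΣAE = 164000000 N.
F₁ = P·A₁E₁/ΣAE = -143000·146100000/164000000 = -127400 N.

-127 kN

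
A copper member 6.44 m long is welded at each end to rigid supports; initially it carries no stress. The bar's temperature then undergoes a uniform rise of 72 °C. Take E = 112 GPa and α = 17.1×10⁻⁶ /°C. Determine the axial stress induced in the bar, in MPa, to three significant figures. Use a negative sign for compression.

Free thermal expansion αLΔT = 17.1e-6 · 6440 · 72 = 7.929 mm.
The walls impose strain ε = −(7.929)/6440 = -1.2312e-03; σ = Eε = 112000 · -1.2312e-03 = -137.9 MPa.

-138 MPa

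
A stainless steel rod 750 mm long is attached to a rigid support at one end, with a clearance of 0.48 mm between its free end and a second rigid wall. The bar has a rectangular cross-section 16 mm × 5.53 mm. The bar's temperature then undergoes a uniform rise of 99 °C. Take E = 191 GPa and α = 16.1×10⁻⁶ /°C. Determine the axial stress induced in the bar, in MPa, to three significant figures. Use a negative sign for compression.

-182 MPa

Free thermal expansion αLΔT = 16.1e-6 · 750 · 99 = 1.195 mm.
The walls engage after the gap closes; constrained expansion = 1.195 − 0.48 = 0.7154 mm.
The walls impose strain ε = −(0.7154)/750 = -9.5390e-04; σ = Eε = 191000 · -9.5390e-04 = -182.2 MPa.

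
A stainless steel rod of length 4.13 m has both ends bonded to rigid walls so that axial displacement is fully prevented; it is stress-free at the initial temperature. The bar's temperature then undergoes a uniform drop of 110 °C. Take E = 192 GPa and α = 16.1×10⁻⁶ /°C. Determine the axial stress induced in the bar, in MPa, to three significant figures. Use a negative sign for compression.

340 MPa

Free thermal expansion αLΔT = 16.1e-6 · 4130 · -110 = -7.314 mm.
The walls impose strain ε = −(-7.314)/4130 = 1.7710e-03; σ = Eε = 192000 · 1.7710e-03 = 340 MPa.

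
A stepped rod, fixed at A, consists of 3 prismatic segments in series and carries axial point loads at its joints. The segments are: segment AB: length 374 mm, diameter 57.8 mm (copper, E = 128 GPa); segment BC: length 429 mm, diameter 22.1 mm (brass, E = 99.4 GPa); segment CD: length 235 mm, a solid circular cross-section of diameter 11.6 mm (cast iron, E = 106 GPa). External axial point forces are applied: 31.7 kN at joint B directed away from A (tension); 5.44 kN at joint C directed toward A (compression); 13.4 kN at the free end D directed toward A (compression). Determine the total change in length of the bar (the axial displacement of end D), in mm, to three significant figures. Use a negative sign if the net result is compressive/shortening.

-0.479 mm

Internal axial forces (sectioning from the free end, tension +): N_CD = -13.4 kN, N_BC = -18.84 kN, N_AB = 12.86 kN.
A_AB = 2624 mm².
A_BC = 383.6 mm².
A_CD = 105.7 mm².
δ_AB = 12860·374/(2624·128000) = 0.01432 mm
δ_BC = -18840·429/(383.6·99400) = -0.212 mm
δ_CD = -13400·235/(105.7·106000) = -0.2811 mm
δ = Σδ_i = -0.4788 mm.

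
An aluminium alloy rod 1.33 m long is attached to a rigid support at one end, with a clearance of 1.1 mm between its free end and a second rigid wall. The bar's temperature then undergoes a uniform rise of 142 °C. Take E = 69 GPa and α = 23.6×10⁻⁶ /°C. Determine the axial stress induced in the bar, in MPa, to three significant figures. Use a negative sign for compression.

Free thermal expansion αLΔT = 23.6e-6 · 1330 · 142 = 4.457 mm.
The walls engage after the gap closes; constrained expansion = 4.457 − 1.1 = 3.357 mm.
The walls impose strain ε = −(3.357)/1330 = -2.5241e-03; σ = Eε = 69000 · -2.5241e-03 = -174.2 MPa.

-174 MPa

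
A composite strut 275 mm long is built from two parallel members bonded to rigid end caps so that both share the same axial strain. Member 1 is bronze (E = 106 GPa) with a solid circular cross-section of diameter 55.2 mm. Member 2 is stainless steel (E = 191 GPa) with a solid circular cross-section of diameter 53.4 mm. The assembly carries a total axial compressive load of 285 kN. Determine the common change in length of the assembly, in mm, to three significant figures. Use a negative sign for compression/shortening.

A_1 = 2393 mm².
A_2 = 2240 mm².
Equal strain + equilibrium ⇒ each member carries load in proportion to AE: A₁E₁ = 253700000 N, A₂E₂ = 427800000 N, ΣAE = 681400000 N.
δ = PL/ΣAE = -285000·275/681400000 = -0.115 mm.

-0.115 mm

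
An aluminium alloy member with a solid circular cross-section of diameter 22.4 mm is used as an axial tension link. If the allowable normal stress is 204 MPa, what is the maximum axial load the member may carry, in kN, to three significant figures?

80.4 kN

A = 394.1 mm².
P_max = σ_allow · A = 204 · 394.1 = 80390 N = 80.39 kN.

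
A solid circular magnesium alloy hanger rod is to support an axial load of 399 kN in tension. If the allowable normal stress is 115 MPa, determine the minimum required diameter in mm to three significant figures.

66.5 mm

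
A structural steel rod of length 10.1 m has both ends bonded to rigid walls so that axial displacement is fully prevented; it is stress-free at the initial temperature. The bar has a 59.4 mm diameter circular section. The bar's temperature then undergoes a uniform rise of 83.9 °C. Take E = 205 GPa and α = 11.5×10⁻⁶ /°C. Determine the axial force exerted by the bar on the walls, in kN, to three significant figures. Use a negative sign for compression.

-548 kN

Free thermal expansion αLΔT = 11.5e-6 · 10100 · 83.9 = 9.745 mm.
The walls impose strain ε = −(9.745)/10100 = -9.6485e-04; σ = Eε = 205000 · -9.6485e-04 = -197.8 MPa.
Wall reaction R = σ·A = -197.8·2771 = -548100 N = -548.1 kN.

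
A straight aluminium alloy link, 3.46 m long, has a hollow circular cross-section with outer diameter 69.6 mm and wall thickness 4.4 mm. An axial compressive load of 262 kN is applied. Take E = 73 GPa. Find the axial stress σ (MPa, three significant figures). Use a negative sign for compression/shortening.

A = 901.3 mm².
σ = N/A = -262000/901.3 = -290.7 MPa.

-291 MPa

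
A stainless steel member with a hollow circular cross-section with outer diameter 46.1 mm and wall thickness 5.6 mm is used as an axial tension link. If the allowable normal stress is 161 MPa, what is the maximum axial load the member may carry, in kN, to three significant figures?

115 kN

A = 712.5 mm².
P_max = σ_allow · A = 161 · 712.5 = 114700 N = 114.7 kN.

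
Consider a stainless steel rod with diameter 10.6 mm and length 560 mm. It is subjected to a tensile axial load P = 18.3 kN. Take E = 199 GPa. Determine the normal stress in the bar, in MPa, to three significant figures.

A = 88.25 mm².
σ = N/A = 18300/88.25 = 207.4 MPa.

207 MPa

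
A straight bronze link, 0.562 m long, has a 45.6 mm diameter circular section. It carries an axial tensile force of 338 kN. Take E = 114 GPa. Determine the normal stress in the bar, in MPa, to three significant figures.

207 MPa

A = 1633 mm².
σ = N/A = 338000/1633 = 207 MPa.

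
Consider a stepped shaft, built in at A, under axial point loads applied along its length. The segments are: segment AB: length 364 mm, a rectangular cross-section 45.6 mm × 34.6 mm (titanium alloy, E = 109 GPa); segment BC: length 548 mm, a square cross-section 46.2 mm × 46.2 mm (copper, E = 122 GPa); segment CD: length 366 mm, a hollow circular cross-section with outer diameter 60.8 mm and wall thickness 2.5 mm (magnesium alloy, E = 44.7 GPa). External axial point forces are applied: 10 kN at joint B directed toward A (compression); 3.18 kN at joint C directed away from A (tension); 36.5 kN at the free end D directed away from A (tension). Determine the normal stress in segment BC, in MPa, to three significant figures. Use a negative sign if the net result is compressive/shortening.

18.6 MPa

Internal axial forces (sectioning from the free end, tension +): N_CD = 36.5 kN, N_BC = 39.68 kN, N_AB = 29.68 kN.
A_BC = 2134 mm².
σ_BC = N_BC/A_BC = 39680/2134 = 18.59 MPa.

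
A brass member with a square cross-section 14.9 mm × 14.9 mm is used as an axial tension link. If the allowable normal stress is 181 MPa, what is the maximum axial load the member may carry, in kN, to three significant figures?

40.2 kN

A = 222 mm².
P_max = σ_allow · A = 181 · 222 = 40180 N = 40.18 kN.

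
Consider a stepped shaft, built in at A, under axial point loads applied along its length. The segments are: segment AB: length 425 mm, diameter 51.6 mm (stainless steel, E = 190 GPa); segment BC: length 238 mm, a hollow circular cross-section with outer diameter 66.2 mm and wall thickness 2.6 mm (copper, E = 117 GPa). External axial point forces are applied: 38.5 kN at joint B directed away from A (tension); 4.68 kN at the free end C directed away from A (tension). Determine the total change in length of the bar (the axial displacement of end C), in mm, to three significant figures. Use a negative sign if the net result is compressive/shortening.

0.0645 mm

Internal axial forces (sectioning from the free end, tension +): N_BC = 4.68 kN, N_AB = 43.18 kN.
A_AB = 2091 mm².
A_BC = 519.5 mm².
δ_AB = 43180·425/(2091·190000) = 0.04619 mm
δ_BC = 4680·238/(519.5·117000) = 0.01833 mm
δ = Σδ_i = 0.06451 mm.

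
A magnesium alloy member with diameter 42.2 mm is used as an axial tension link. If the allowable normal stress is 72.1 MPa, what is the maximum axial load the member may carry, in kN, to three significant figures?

101 kN

A = 1399 mm².
P_max = σ_allow · A = 72.1 · 1399 = 100800 N = 100.8 kN.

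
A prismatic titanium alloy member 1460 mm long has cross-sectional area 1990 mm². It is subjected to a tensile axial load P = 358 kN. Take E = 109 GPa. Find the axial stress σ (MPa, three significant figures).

σ = N/A = 358000/1990 = 179.9 MPa.

180 MPa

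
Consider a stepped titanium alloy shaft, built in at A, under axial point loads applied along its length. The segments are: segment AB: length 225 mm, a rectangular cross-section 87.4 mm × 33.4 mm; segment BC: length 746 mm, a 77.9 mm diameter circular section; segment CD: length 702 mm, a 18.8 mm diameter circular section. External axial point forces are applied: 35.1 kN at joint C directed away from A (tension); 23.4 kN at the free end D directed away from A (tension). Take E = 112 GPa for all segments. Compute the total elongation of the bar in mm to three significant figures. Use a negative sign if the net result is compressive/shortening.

Internal axial forces (sectioning from the free end, tension +): N_CD = 23.4 kN, N_BC = 58.5 kN, N_AB = 58.5 kN.
A_AB = 2919 mm².
A_BC = 4766 mm².
A_CD = 277.6 mm².
δ_AB = 58500·225/(2919·112000) = 0.04026 mm
δ_BC = 58500·746/(4766·112000) = 0.08175 mm
δ_CD = 23400·702/(277.6·112000) = 0.5284 mm
δ = Σδ_i = 0.6504 mm.

0.650 mm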